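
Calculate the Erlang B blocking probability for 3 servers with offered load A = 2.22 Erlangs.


B(N,A) = (A^N/N!) / sum(A^k/k!, k=0..N) with N=3, A=2.22 = 0.2429

0.2429


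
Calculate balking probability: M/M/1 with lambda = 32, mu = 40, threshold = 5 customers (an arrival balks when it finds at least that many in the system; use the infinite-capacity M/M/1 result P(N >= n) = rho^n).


P(N >= 5) = rho^5 = (32/40)^5 = 0.3277

0.3277


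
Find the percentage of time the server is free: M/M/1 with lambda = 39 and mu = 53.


Idle fraction = (1 - rho) * 100 = (1 - 39/53) * 100 = 26.4%

26.4%


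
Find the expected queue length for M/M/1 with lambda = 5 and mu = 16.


rho = 5/16; Lq = rho^2/(1-rho) = 0.14

0.14


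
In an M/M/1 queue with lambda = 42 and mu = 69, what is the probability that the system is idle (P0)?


P0 = 1 - rho = 1 - 42/69 = 0.3913

0.3913


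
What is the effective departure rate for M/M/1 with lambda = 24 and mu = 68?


For a stable queue (lambda < mu), throughput = lambda = 24 per hour

24 per hour


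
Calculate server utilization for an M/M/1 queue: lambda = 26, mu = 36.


rho = lambda/mu = 26/36 = 0.7222

0.7222


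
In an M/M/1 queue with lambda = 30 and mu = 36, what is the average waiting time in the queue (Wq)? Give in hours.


rho = 30/36; Wq = rho/(mu - lambda) = 0.1389 hours

0.1389 hours


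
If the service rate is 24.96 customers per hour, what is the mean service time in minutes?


Mean service time = 60/mu = 60/24.96 = 2.4 minutes

2.4 minutes


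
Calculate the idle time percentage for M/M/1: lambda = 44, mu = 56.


Idle fraction = (1 - rho) * 100 = (1 - 44/56) * 100 = 21.4%

21.4%


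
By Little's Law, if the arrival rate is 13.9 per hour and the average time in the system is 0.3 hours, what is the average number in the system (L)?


L = lambda * W = 13.9 * 0.3 = 4.17

4.17


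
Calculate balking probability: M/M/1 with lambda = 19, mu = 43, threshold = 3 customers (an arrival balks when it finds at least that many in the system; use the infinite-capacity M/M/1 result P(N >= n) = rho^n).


P(N >= 3) = rho^3 = (19/43)^3 = 0.0863

0.0863


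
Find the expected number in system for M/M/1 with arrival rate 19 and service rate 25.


rho = 19/25; L = rho/(1-rho) = 3.17

3.17


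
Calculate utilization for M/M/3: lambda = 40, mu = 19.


rho = lambda/(c*mu) = 40/(3*19) = 0.7018

0.7018


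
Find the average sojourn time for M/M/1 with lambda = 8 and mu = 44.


W = 1/(mu - lambda) = 1/(44 - 8) = 0.0278 hours

0.0278 hours


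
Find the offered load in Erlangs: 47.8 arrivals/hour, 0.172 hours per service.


Offered load a = lambda * E[S] = 47.8 * 0.172 = 8.22 Erlangs

8.22 Erlangs


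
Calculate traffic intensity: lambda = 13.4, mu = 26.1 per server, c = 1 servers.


rho = lambda / (c * mu) = 13.4 / (1 * 26.1) = 0.5134

0.5134


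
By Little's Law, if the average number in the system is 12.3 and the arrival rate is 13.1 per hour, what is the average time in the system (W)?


W = L / lambda = 12.3 / 13.1 = 0.9389 hours

0.9389 hours


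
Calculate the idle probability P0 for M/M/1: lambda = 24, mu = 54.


P0 = 1 - rho = 1 - 24/54 = 0.5556

0.5556


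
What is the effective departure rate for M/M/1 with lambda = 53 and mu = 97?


For a stable queue (lambda < mu), throughput = lambda = 53 per hour

53 per hour


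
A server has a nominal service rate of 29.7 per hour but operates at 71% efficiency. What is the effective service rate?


Effective rate = mu * efficiency = 29.7 * 0.71 = 21.09 per hour

21.09 per hour


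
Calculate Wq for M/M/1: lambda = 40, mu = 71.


rho = 40/71; Wq = rho/(mu - lambda) = 0.0182 hours

0.0182 hours


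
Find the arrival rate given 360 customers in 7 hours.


lambda = total arrivals / time = 360 / 7 = 51.43 per hour

51.43 per hour


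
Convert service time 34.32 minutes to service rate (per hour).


mu = 60 / avg_service_time = 60 / 34.32 = 1.75 per hour

1.75 per hour


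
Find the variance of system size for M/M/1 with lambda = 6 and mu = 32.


rho = 6/32; Var(N) = rho/(1-rho)^2 = 0.28

0.28


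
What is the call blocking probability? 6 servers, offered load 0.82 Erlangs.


B(N,A) = (A^N/N!) / sum(A^k/k!, k=0..N) with N=6, A=0.82 = 0.0002

0.0002


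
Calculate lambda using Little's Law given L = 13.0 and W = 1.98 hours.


lambda = L / W = 13.0 / 1.98 = 6.57 per hour

6.57 per hour


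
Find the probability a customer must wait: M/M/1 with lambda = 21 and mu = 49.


P(wait) = rho = lambda/mu = 21/49 = 0.4286

0.4286


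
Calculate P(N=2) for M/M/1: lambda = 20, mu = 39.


rho = 20/39; P(n) = (1-rho)*rho^n = (1-20/39)*(20/39)^2 = 0.1281

0.1281


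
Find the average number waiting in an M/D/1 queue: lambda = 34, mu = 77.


M/D/1: Lq = rho^2 / (2*(1-rho)) where rho = 34/77; Lq = 0.17

0.17


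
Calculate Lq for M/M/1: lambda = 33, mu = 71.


rho = 33/71; Lq = rho^2/(1-rho) = 0.4

0.4


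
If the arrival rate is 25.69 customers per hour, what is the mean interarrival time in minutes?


Mean interarrival time = 60/lambda = 60/25.69 = 2.34 minutes

2.34 minutes


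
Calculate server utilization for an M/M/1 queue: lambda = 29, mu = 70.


rho = lambda/mu = 29/70 = 0.4143

0.4143


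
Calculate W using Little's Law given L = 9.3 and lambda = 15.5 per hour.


W = L / lambda = 9.3 / 15.5 = 0.6 hours

0.6 hours


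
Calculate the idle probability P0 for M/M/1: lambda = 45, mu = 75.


P0 = 1 - rho = 1 - 45/75 = 0.4

0.4


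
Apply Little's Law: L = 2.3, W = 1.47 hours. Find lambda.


lambda = L / W = 2.3 / 1.47 = 1.56 per hour

1.56 per hour


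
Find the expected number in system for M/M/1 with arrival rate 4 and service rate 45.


rho = 4/45; L = rho/(1-rho) = 0.1

0.1


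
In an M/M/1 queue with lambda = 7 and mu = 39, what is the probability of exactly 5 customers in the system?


rho = 7/39; P(n) = (1-rho)*rho^n = (1-7/39)*(7/39)^5 = 0.0002

0.0002


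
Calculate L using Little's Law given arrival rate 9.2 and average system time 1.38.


L = lambda * W = 9.2 * 1.38 = 12.7

12.7


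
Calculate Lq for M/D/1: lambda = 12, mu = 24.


M/D/1: Lq = rho^2 / (2*(1-rho)) where rho = 12/24; Lq = 0.25

0.25


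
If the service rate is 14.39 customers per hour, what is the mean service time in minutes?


Mean service time = 60/mu = 60/14.39 = 4.17 minutes

4.17 minutes


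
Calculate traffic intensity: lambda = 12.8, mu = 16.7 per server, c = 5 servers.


rho = lambda / (c * mu) = 12.8 / (5 * 16.7) = 0.1533

0.1533


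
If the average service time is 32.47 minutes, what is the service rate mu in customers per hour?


mu = 60 / avg_service_time = 60 / 32.47 = 1.85 per hour

1.85 per hour


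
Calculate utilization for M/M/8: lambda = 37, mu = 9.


rho = lambda/(c*mu) = 37/(8*9) = 0.5139

0.5139


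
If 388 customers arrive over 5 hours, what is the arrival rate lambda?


lambda = total arrivals / time = 388 / 5 = 77.6 per hour

77.6 per hour


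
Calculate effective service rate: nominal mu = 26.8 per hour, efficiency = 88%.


Effective rate = mu * efficiency = 26.8 * 0.88 = 23.58 per hour

23.58 per hour


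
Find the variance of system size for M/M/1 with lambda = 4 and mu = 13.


rho = 4/13; Var(N) = rho/(1-rho)^2 = 0.64

0.64


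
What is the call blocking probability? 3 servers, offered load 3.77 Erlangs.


B(N,A) = (A^N/N!) / sum(A^k/k!, k=0..N) with N=3, A=3.77 = 0.4292

0.4292


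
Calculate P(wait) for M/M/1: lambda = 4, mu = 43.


P(wait) = rho = lambda/mu = 4/43 = 0.093

0.093


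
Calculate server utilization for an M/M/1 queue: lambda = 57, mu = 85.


rho = lambda/mu = 57/85 = 0.6706

0.6706


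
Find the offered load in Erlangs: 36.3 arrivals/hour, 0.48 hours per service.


Offered load a = lambda * E[S] = 36.3 * 0.48 = 17.42 Erlangs

17.42 Erlangs


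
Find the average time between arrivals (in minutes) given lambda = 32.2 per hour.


Mean interarrival time = 60/lambda = 60/32.2 = 1.86 minutes

1.86 minutes


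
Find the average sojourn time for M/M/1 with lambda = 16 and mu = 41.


W = 1/(mu - lambda) = 1/(41 - 16) = 0.04 hours

0.04 hours


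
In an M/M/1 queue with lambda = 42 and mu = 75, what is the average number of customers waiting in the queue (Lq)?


rho = 42/75; Lq = rho^2/(1-rho) = 0.71

0.71


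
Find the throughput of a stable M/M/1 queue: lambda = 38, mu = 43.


For a stable queue (lambda < mu), throughput = lambda = 38 per hour

38 per hour


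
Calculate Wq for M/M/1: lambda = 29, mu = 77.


rho = 29/77; Wq = rho/(mu - lambda) = 0.0078 hours

0.0078 hours


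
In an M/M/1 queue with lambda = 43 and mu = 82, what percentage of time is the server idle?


Idle fraction = (1 - rho) * 100 = (1 - 43/82) * 100 = 47.6%

47.6%


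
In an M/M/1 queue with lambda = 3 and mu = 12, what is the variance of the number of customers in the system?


rho = 3/12; Var(N) = rho/(1-rho)^2 = 0.44

0.44


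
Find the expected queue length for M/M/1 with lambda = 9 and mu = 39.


rho = 9/39; Lq = rho^2/(1-rho) = 0.07

0.07


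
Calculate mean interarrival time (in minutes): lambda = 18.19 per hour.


Mean interarrival time = 60/lambda = 60/18.19 = 3.3 minutes

3.3 minutes


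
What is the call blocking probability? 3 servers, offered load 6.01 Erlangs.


B(N,A) = (A^N/N!) / sum(A^k/k!, k=0..N) with N=3, A=6.01 = 0.5907

0.5907


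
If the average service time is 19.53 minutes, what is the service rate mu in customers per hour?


mu = 60 / avg_service_time = 60 / 19.53 = 3.07 per hour

3.07 per hour


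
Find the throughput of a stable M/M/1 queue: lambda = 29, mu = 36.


For a stable queue (lambda < mu), throughput = lambda = 29 per hour

29 per hour


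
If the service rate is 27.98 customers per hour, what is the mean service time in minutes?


Mean service time = 60/mu = 60/27.98 = 2.14 minutes

2.14 minutes


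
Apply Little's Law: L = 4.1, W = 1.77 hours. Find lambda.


lambda = L / W = 4.1 / 1.77 = 2.32 per hour

2.32 per hour


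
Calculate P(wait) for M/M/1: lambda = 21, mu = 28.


P(wait) = rho = lambda/mu = 21/28 = 0.75

0.75


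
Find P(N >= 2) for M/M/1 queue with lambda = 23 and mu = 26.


P(N >= 2) = rho^2 = (23/26)^2 = 0.7825

0.7825


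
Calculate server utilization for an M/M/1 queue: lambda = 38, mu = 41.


rho = lambda/mu = 38/41 = 0.9268

0.9268


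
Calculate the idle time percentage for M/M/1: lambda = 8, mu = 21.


Idle fraction = (1 - rho) * 100 = (1 - 8/21) * 100 = 61.9%

61.9%


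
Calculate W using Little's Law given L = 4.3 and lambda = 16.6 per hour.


W = L / lambda = 4.3 / 16.6 = 0.259 hours

0.259 hours


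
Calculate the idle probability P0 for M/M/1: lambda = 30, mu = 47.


P0 = 1 - rho = 1 - 30/47 = 0.3617

0.3617


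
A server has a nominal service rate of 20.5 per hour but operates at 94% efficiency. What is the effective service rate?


Effective rate = mu * efficiency = 20.5 * 0.94 = 19.27 per hour

19.27 per hour


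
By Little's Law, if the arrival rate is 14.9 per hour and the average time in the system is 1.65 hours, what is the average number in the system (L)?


L = lambda * W = 14.9 * 1.65 = 24.59

24.59


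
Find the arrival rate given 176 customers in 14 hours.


lambda = total arrivals / time = 176 / 14 = 12.57 per hour

12.57 per hour


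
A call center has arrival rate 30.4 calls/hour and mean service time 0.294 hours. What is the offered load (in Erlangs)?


Offered load a = lambda * E[S] = 30.4 * 0.294 = 8.94 Erlangs

8.94 Erlangs


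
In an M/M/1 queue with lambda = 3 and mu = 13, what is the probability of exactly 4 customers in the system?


rho = 3/13; P(n) = (1-rho)*rho^n = (1-3/13)*(3/13)^4 = 0.0022

0.0022


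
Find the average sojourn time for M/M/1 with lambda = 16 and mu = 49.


W = 1/(mu - lambda) = 1/(49 - 16) = 0.0303 hours

0.0303 hours


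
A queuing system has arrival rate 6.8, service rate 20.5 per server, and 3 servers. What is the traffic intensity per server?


rho = lambda / (c * mu) = 6.8 / (3 * 20.5) = 0.1106

0.1106


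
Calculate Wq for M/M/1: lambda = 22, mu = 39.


rho = 22/39; Wq = rho/(mu - lambda) = 0.0332 hours

0.0332 hours


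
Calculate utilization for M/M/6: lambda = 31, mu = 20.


rho = lambda/(c*mu) = 31/(6*20) = 0.2583

0.2583


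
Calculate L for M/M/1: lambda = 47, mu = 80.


rho = 47/80; L = rho/(1-rho) = 1.42

1.42


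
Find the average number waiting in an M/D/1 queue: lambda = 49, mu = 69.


M/D/1: Lq = rho^2 / (2*(1-rho)) where rho = 49/69; Lq = 0.87

0.87


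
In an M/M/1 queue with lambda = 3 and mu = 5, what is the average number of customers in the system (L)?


rho = 3/5; L = rho/(1-rho) = 1.5

1.5


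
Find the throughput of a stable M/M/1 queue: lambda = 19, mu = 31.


For a stable queue (lambda < mu), throughput = lambda = 19 per hour

19 per hour


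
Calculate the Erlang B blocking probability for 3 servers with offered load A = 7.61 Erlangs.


B(N,A) = (A^N/N!) / sum(A^k/k!, k=0..N) with N=3, A=7.61 = 0.6616

0.6616


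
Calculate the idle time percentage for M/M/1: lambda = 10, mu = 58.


Idle fraction = (1 - rho) * 100 = (1 - 10/58) * 100 = 82.8%

82.8%


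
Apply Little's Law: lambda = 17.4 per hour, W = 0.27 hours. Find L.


L = lambda * W = 17.4 * 0.27 = 4.7

4.7


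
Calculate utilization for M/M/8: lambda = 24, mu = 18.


rho = lambda/(c*mu) = 24/(8*18) = 0.1667

0.1667


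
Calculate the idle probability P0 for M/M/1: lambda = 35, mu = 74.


P0 = 1 - rho = 1 - 35/74 = 0.527

0.527


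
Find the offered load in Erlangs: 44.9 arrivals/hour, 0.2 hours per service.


Offered load a = lambda * E[S] = 44.9 * 0.2 = 8.98 Erlangs

8.98 Erlangs


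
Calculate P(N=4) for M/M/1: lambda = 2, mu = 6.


rho = 2/6; P(n) = (1-rho)*rho^n = (1-2/6)*(2/6)^4 = 0.0082

0.0082


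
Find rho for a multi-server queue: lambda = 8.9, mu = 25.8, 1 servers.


rho = lambda / (c * mu) = 8.9 / (1 * 25.8) = 0.345

0.345


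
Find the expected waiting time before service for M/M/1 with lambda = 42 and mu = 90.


rho = 42/90; Wq = rho/(mu - lambda) = 0.0097 hours

0.0097 hours


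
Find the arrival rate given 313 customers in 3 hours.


lambda = total arrivals / time = 313 / 3 = 104.33 per hour

104.33 per hour


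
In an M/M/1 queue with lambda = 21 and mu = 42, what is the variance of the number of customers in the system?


rho = 21/42; Var(N) = rho/(1-rho)^2 = 2.0

2.0


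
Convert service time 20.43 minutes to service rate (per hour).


mu = 60 / avg_service_time = 60 / 20.43 = 2.94 per hour

2.94 per hour


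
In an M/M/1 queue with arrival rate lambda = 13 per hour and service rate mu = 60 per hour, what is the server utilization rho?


rho = lambda/mu = 13/60 = 0.2167

0.2167


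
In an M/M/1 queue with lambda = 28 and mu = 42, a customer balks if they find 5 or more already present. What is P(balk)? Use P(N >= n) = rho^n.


P(N >= 5) = rho^5 = (28/42)^5 = 0.1317

0.1317


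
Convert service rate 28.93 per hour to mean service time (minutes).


Mean service time = 60/mu = 60/28.93 = 2.07 minutes

2.07 minutes


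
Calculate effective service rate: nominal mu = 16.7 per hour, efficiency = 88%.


Effective rate = mu * efficiency = 16.7 * 0.88 = 14.7 per hour

14.7 per hour


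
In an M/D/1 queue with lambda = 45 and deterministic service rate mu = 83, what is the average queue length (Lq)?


M/D/1: Lq = rho^2 / (2*(1-rho)) where rho = 45/83; Lq = 0.32

0.32


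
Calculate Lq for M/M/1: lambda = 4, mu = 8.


rho = 4/8; Lq = rho^2/(1-rho) = 0.5

0.5


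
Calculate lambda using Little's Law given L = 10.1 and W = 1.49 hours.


lambda = L / W = 10.1 / 1.49 = 6.78 per hour

6.78 per hour


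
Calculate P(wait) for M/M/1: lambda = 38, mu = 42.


P(wait) = rho = lambda/mu = 38/42 = 0.9048

0.9048


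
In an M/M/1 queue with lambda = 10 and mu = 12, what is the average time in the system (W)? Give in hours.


W = 1/(mu - lambda) = 1/(12 - 10) = 0.5 hours

0.5 hours


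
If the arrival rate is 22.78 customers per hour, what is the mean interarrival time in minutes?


Mean interarrival time = 60/lambda = 60/22.78 = 2.63 minutes

2.63 minutes


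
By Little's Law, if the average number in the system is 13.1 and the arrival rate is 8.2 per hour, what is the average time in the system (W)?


W = L / lambda = 13.1 / 8.2 = 1.5976 hours

1.5976 hours


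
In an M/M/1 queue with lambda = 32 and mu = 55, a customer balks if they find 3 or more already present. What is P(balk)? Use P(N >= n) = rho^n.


P(N >= 3) = rho^3 = (32/55)^3 = 0.197

0.197


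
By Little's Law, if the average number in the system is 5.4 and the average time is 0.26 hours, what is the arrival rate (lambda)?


lambda = L / W = 5.4 / 0.26 = 20.77 per hour

20.77 per hour


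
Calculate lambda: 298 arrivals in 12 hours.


lambda = total arrivals / time = 298 / 12 = 24.83 per hour

24.83 per hour


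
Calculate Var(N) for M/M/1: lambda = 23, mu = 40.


rho = 23/40; Var(N) = rho/(1-rho)^2 = 3.18

3.18


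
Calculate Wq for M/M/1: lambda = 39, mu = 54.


rho = 39/54; Wq = rho/(mu - lambda) = 0.0481 hours

0.0481 hours


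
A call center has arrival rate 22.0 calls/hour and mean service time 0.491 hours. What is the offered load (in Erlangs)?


Offered load a = lambda * E[S] = 22.0 * 0.491 = 10.8 Erlangs

10.8 Erlangs


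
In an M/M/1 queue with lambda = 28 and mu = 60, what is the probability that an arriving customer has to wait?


P(wait) = rho = lambda/mu = 28/60 = 0.4667

0.4667


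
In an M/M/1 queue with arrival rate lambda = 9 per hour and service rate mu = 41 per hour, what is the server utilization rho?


rho = lambda/mu = 9/41 = 0.2195

0.2195


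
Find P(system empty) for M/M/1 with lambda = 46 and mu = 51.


P0 = 1 - rho = 1 - 46/51 = 0.098

0.098


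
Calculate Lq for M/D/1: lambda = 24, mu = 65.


M/D/1: Lq = rho^2 / (2*(1-rho)) where rho = 24/65; Lq = 0.11

0.11


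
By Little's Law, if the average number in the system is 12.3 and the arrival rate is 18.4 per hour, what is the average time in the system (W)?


W = L / lambda = 12.3 / 18.4 = 0.6685 hours

0.6685 hours


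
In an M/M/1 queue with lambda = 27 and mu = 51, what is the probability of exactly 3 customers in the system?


rho = 27/51; P(n) = (1-rho)*rho^n = (1-27/51)*(27/51)^3 = 0.0698

0.0698


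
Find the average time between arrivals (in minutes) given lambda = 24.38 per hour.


Mean interarrival time = 60/lambda = 60/24.38 = 2.46 minutes

2.46 minutes


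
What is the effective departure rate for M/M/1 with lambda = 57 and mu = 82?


For a stable queue (lambda < mu), throughput = lambda = 57 per hour

57 per hour


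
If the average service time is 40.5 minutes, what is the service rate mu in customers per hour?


mu = 60 / avg_service_time = 60 / 40.5 = 1.48 per hour

1.48 per hour


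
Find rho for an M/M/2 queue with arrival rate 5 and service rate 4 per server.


rho = lambda/(c*mu) = 5/(2*4) = 0.625

0.625


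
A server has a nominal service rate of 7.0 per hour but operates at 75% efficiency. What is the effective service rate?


Effective rate = mu * efficiency = 7.0 * 0.75 = 5.25 per hour

5.25 per hour


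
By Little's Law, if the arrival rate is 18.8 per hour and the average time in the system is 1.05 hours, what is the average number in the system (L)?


L = lambda * W = 18.8 * 1.05 = 19.74

19.74


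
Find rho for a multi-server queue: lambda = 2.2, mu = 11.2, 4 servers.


rho = lambda / (c * mu) = 2.2 / (4 * 11.2) = 0.0491

0.0491


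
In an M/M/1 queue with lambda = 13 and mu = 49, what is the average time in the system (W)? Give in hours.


W = 1/(mu - lambda) = 1/(49 - 13) = 0.0278 hours

0.0278 hours


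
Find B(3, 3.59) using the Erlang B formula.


B(N,A) = (A^N/N!) / sum(A^k/k!, k=0..N) with N=3, A=3.59 = 0.4114

0.4114


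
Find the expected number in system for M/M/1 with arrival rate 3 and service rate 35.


rho = 3/35; L = rho/(1-rho) = 0.09

0.09


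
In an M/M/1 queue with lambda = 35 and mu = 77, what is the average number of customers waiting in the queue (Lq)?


rho = 35/77; Lq = rho^2/(1-rho) = 0.38

0.38


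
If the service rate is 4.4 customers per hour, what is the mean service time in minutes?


Mean service time = 60/mu = 60/4.4 = 13.64 minutes

13.64 minutes


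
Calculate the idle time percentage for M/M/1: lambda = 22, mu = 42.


Idle fraction = (1 - rho) * 100 = (1 - 22/42) * 100 = 47.6%

47.6%


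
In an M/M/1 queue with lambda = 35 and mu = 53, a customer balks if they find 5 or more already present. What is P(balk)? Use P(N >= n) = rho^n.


P(N >= 5) = rho^5 = (35/53)^5 = 0.1256

0.1256


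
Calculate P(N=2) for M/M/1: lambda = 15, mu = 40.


rho = 15/40; P(n) = (1-rho)*rho^n = (1-15/40)*(15/40)^2 = 0.0879

0.0879


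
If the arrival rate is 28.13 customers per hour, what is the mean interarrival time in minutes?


Mean interarrival time = 60/lambda = 60/28.13 = 2.13 minutes

2.13 minutes


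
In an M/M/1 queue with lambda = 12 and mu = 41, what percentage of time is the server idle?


Idle fraction = (1 - rho) * 100 = (1 - 12/41) * 100 = 70.7%

70.7%


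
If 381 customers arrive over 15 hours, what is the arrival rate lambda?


lambda = total arrivals / time = 381 / 15 = 25.4 per hour

25.4 per hour


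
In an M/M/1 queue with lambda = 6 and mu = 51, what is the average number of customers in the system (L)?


rho = 6/51; L = rho/(1-rho) = 0.13

0.13


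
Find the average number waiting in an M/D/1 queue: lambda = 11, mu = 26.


M/D/1: Lq = rho^2 / (2*(1-rho)) where rho = 11/26; Lq = 0.16

0.16


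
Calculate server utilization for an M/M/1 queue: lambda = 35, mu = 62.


rho = lambda/mu = 35/62 = 0.5645

0.5645


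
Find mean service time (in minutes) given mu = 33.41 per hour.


Mean service time = 60/mu = 60/33.41 = 1.8 minutes

1.8 minutes


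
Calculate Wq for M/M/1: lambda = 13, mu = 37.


rho = 13/37; Wq = rho/(mu - lambda) = 0.0146 hours

0.0146 hours


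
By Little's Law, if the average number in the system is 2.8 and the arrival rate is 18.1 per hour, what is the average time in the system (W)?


W = L / lambda = 2.8 / 18.1 = 0.1547 hours

0.1547 hours


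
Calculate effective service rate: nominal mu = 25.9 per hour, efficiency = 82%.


Effective rate = mu * efficiency = 25.9 * 0.82 = 21.24 per hour

21.24 per hour


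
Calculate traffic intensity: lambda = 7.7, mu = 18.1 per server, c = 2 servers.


rho = lambda / (c * mu) = 7.7 / (2 * 18.1) = 0.2127

0.2127


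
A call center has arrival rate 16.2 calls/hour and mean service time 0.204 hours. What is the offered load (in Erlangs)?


Offered load a = lambda * E[S] = 16.2 * 0.204 = 3.3 Erlangs

3.3 Erlangs


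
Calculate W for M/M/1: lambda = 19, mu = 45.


W = 1/(mu - lambda) = 1/(45 - 19) = 0.0385 hours

0.0385 hours


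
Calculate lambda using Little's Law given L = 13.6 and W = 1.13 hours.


lambda = L / W = 13.6 / 1.13 = 12.04 per hour

12.04 per hour


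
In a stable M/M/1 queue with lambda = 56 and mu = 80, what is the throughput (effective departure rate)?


For a stable queue (lambda < mu), throughput = lambda = 56 per hour

56 per hour


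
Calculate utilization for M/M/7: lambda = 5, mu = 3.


rho = lambda/(c*mu) = 5/(7*3) = 0.2381

0.2381


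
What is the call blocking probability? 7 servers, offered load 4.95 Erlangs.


B(N,A) = (A^N/N!) / sum(A^k/k!, k=0..N) with N=7, A=4.95 = 0.1174

0.1174


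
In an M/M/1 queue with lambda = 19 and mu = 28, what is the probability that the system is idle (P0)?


P0 = 1 - rho = 1 - 19/28 = 0.3214

0.3214


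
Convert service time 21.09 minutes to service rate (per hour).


mu = 60 / avg_service_time = 60 / 21.09 = 2.84 per hour

2.84 per hour


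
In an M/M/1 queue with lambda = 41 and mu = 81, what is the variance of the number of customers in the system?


rho = 41/81; Var(N) = rho/(1-rho)^2 = 2.08

2.08


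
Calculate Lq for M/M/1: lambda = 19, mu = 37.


rho = 19/37; Lq = rho^2/(1-rho) = 0.54

0.54


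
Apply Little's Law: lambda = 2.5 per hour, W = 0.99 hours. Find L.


L = lambda * W = 2.5 * 0.99 = 2.48

2.48


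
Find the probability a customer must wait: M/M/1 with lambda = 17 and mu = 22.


P(wait) = rho = lambda/mu = 17/22 = 0.7727

0.7727


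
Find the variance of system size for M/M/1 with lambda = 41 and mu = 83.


rho = 41/83; Var(N) = rho/(1-rho)^2 = 1.93

1.93


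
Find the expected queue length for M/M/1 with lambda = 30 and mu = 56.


rho = 30/56; Lq = rho^2/(1-rho) = 0.62

0.62


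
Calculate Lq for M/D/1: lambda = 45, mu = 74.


M/D/1: Lq = rho^2 / (2*(1-rho)) where rho = 45/74; Lq = 0.47

0.47


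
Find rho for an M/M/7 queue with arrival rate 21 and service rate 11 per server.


rho = lambda/(c*mu) = 21/(7*11) = 0.2727

0.2727


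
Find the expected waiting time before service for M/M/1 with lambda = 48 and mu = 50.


rho = 48/50; Wq = rho/(mu - lambda) = 0.48 hours

0.48 hours


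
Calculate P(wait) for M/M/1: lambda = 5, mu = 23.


P(wait) = rho = lambda/mu = 5/23 = 0.2174

0.2174


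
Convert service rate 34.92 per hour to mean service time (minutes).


Mean service time = 60/mu = 60/34.92 = 1.72 minutes

1.72 minutes


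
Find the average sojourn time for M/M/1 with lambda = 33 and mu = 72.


W = 1/(mu - lambda) = 1/(72 - 33) = 0.0256 hours

0.0256 hours


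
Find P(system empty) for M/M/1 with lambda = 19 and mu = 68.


P0 = 1 - rho = 1 - 19/68 = 0.7206

0.7206


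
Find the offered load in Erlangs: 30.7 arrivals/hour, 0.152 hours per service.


Offered load a = lambda * E[S] = 30.7 * 0.152 = 4.67 Erlangs

4.67 Erlangs


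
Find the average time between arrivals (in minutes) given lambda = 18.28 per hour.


Mean interarrival time = 60/lambda = 60/18.28 = 3.28 minutes

3.28 minutes


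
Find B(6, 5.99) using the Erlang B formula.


B(N,A) = (A^N/N!) / sum(A^k/k!, k=0..N) with N=6, A=5.99 = 0.2642

0.2642


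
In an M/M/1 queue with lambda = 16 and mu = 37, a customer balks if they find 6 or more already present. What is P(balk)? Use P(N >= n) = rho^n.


P(N >= 6) = rho^6 = (16/37)^6 = 0.0065

0.0065


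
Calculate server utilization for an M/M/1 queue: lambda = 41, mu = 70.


rho = lambda/mu = 41/70 = 0.5857

0.5857


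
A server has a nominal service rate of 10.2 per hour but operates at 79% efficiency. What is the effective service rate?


Effective rate = mu * efficiency = 10.2 * 0.79 = 8.06 per hour

8.06 per hour


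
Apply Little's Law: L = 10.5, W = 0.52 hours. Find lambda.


lambda = L / W = 10.5 / 0.52 = 20.19 per hour

20.19 per hour


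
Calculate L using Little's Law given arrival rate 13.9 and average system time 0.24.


L = lambda * W = 13.9 * 0.24 = 3.34

3.34


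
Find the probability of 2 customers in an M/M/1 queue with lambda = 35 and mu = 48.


rho = 35/48; P(n) = (1-rho)*rho^n = (1-35/48)*(35/48)^2 = 0.144

0.144


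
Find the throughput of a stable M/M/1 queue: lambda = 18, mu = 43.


For a stable queue (lambda < mu), throughput = lambda = 18 per hour

18 per hour


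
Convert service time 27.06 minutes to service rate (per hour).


mu = 60 / avg_service_time = 60 / 27.06 = 2.22 per hour

2.22 per hour


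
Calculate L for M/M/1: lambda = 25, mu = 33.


rho = 25/33; L = rho/(1-rho) = 3.13

3.13


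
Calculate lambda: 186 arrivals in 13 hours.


lambda = total arrivals / time = 186 / 13 = 14.31 per hour

14.31 per hour


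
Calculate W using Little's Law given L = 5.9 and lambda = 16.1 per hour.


W = L / lambda = 5.9 / 16.1 = 0.3665 hours

0.3665 hours


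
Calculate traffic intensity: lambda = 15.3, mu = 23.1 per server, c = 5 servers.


rho = lambda / (c * mu) = 15.3 / (5 * 23.1) = 0.1325

0.1325


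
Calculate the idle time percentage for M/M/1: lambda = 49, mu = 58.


Idle fraction = (1 - rho) * 100 = (1 - 49/58) * 100 = 15.5%

15.5%


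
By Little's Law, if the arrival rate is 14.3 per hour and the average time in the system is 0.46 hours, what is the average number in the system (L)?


L = lambda * W = 14.3 * 0.46 = 6.58

6.58


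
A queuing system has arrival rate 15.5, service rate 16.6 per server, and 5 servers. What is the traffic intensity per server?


rho = lambda / (c * mu) = 15.5 / (5 * 16.6) = 0.1867

0.1867


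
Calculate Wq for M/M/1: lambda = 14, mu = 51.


rho = 14/51; Wq = rho/(mu - lambda) = 0.0074 hours

0.0074 hours


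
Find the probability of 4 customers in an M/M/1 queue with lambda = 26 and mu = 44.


rho = 26/44; P(n) = (1-rho)*rho^n = (1-26/44)*(26/44)^4 = 0.0499

0.0499


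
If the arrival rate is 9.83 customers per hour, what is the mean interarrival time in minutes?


Mean interarrival time = 60/lambda = 60/9.83 = 6.1 minutes

6.1 minutes


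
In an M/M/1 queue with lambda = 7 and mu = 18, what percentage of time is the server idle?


Idle fraction = (1 - rho) * 100 = (1 - 7/18) * 100 = 61.1%

61.1%


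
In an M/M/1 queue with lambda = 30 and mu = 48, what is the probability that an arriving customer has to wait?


P(wait) = rho = lambda/mu = 30/48 = 0.625

0.625


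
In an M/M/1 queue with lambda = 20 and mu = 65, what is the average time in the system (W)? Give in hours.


W = 1/(mu - lambda) = 1/(65 - 20) = 0.0222 hours

0.0222 hours


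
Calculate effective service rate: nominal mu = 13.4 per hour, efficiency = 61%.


Effective rate = mu * efficiency = 13.4 * 0.61 = 8.17 per hour

8.17 per hour


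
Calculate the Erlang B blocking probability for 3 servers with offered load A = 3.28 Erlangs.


B(N,A) = (A^N/N!) / sum(A^k/k!, k=0..N) with N=3, A=3.28 = 0.3784

0.3784


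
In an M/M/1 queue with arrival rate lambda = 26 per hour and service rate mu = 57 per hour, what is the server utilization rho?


rho = lambda/mu = 26/57 = 0.4561

0.4561


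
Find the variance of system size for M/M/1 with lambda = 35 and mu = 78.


rho = 35/78; Var(N) = rho/(1-rho)^2 = 1.48

1.48


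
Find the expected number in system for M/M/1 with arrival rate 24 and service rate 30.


rho = 24/30; L = rho/(1-rho) = 4.0

4.0


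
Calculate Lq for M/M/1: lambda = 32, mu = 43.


rho = 32/43; Lq = rho^2/(1-rho) = 2.16

2.16


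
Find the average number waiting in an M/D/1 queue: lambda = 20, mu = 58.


M/D/1: Lq = rho^2 / (2*(1-rho)) where rho = 20/58; Lq = 0.09

0.09


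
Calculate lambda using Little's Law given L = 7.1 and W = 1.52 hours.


lambda = L / W = 7.1 / 1.52 = 4.67 per hour

4.67 per hour


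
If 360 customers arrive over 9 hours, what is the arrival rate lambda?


lambda = total arrivals / time = 360 / 9 = 40.0 per hour

40.0 per hour


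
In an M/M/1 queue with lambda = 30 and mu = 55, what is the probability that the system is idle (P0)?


P0 = 1 - rho = 1 - 30/55 = 0.4545

0.4545


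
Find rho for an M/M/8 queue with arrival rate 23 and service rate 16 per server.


rho = lambda/(c*mu) = 23/(8*16) = 0.1797

0.1797


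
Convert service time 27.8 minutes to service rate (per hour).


mu = 60 / avg_service_time = 60 / 27.8 = 2.16 per hour

2.16 per hour


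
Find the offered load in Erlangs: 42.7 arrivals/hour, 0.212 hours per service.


Offered load a = lambda * E[S] = 42.7 * 0.212 = 9.05 Erlangs

9.05 Erlangs


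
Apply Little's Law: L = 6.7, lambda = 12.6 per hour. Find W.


W = L / lambda = 6.7 / 12.6 = 0.5317 hours

0.5317 hours


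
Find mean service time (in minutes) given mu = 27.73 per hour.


Mean service time = 60/mu = 60/27.73 = 2.16 minutes

2.16 minutes


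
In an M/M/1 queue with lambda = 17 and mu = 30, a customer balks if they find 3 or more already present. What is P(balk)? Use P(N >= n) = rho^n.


P(N >= 3) = rho^3 = (17/30)^3 = 0.182

0.182


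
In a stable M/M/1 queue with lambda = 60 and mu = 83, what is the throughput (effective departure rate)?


For a stable queue (lambda < mu), throughput = lambda = 60 per hour

60 per hour


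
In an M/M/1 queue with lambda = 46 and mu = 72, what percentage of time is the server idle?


Idle fraction = (1 - rho) * 100 = (1 - 46/72) * 100 = 36.1%

36.1%


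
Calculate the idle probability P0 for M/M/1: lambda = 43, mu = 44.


P0 = 1 - rho = 1 - 43/44 = 0.0227

0.0227


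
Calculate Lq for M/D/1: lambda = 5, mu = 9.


M/D/1: Lq = rho^2 / (2*(1-rho)) where rho = 5/9; Lq = 0.35

0.35


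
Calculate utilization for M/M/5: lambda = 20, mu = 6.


rho = lambda/(c*mu) = 20/(5*6) = 0.6667

0.6667


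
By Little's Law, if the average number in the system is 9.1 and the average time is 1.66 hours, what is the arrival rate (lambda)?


lambda = L / W = 9.1 / 1.66 = 5.48 per hour

5.48 per hour


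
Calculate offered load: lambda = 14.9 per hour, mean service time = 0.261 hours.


Offered load a = lambda * E[S] = 14.9 * 0.261 = 3.89 Erlangs

3.89 Erlangs


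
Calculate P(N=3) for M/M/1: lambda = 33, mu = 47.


rho = 33/47; P(n) = (1-rho)*rho^n = (1-33/47)*(33/47)^3 = 0.1031

0.1031


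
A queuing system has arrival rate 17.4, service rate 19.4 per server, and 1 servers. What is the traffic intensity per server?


rho = lambda / (c * mu) = 17.4 / (1 * 19.4) = 0.8969

0.8969


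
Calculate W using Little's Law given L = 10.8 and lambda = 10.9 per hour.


W = L / lambda = 10.8 / 10.9 = 0.9908 hours

0.9908 hours


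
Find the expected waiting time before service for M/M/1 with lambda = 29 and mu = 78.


rho = 29/78; Wq = rho/(mu - lambda) = 0.0076 hours

0.0076 hours


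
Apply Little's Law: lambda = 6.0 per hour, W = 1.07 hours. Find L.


L = lambda * W = 6.0 * 1.07 = 6.42

6.42


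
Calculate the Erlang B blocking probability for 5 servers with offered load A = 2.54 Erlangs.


B(N,A) = (A^N/N!) / sum(A^k/k!, k=0..N) with N=5, A=2.54 = 0.0727

0.0727


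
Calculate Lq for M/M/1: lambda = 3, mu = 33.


rho = 3/33; Lq = rho^2/(1-rho) = 0.01

0.01


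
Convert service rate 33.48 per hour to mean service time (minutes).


Mean service time = 60/mu = 60/33.48 = 1.79 minutes

1.79 minutes


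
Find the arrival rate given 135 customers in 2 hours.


lambda = total arrivals / time = 135 / 2 = 67.5 per hour

67.5 per hour


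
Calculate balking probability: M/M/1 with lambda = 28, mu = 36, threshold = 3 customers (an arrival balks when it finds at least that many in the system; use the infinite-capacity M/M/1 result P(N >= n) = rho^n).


P(N >= 3) = rho^3 = (28/36)^3 = 0.4705

0.4705


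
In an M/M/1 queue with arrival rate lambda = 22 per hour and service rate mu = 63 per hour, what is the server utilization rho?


rho = lambda/mu = 22/63 = 0.3492

0.3492


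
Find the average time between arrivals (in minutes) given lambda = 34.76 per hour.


Mean interarrival time = 60/lambda = 60/34.76 = 1.73 minutes

1.73 minutes


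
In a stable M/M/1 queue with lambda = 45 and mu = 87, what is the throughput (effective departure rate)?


For a stable queue (lambda < mu), throughput = lambda = 45 per hour

45 per hour


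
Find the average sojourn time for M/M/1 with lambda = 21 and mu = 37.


W = 1/(mu - lambda) = 1/(37 - 21) = 0.0625 hours

0.0625 hours


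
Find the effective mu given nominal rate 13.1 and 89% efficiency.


Effective rate = mu * efficiency = 13.1 * 0.89 = 11.66 per hour

11.66 per hour


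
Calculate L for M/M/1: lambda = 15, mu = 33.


rho = 15/33; L = rho/(1-rho) = 0.83

0.83


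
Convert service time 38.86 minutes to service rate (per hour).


mu = 60 / avg_service_time = 60 / 38.86 = 1.54 per hour

1.54 per hour


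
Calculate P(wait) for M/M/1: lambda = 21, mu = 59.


P(wait) = rho = lambda/mu = 21/59 = 0.3559

0.3559


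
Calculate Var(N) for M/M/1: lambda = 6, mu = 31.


rho = 6/31; Var(N) = rho/(1-rho)^2 = 0.3

0.3


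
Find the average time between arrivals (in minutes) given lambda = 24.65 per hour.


Mean interarrival time = 60/lambda = 60/24.65 = 2.43 minutes

2.43 minutes


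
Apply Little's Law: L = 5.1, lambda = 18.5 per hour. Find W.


W = L / lambda = 5.1 / 18.5 = 0.2757 hours

0.2757 hours


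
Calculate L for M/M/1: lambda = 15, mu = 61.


rho = 15/61; L = rho/(1-rho) = 0.33

0.33


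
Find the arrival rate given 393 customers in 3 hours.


lambda = total arrivals / time = 393 / 3 = 131.0 per hour

131.0 per hour


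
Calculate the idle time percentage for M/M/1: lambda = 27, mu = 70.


Idle fraction = (1 - rho) * 100 = (1 - 27/70) * 100 = 61.4%

61.4%


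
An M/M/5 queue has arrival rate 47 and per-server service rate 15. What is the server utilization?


rho = lambda/(c*mu) = 47/(5*15) = 0.6267

0.6267


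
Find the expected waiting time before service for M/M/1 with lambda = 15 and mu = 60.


rho = 15/60; Wq = rho/(mu - lambda) = 0.0056 hours

0.0056 hours


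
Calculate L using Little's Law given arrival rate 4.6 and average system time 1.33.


L = lambda * W = 4.6 * 1.33 = 6.12

6.12


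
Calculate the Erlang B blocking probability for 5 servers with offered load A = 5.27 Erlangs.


B(N,A) = (A^N/N!) / sum(A^k/k!, k=0..N) with N=5, A=5.27 = 0.3064

0.3064


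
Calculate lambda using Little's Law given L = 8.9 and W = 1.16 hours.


lambda = L / W = 8.9 / 1.16 = 7.67 per hour

7.67 per hour


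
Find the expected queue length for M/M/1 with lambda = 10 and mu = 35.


rho = 10/35; Lq = rho^2/(1-rho) = 0.11

0.11


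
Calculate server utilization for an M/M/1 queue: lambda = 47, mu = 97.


rho = lambda/mu = 47/97 = 0.4845

0.4845


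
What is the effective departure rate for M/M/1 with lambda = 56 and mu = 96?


For a stable queue (lambda < mu), throughput = lambda = 56 per hour

56 per hour


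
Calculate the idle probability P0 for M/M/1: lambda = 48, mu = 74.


P0 = 1 - rho = 1 - 48/74 = 0.3514

0.3514


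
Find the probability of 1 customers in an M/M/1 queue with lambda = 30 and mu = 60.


rho = 30/60; P(n) = (1-rho)*rho^n = (1-30/60)*(30/60)^1 = 0.25

0.25


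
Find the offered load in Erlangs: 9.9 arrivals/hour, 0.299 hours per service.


Offered load a = lambda * E[S] = 9.9 * 0.299 = 2.96 Erlangs

2.96 Erlangs


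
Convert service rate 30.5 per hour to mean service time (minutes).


Mean service time = 60/mu = 60/30.5 = 1.97 minutes

1.97 minutes


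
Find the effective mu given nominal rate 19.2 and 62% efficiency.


Effective rate = mu * efficiency = 19.2 * 0.62 = 11.9 per hour

11.9 per hour


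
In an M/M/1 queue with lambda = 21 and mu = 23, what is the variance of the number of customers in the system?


rho = 21/23; Var(N) = rho/(1-rho)^2 = 120.75

120.75


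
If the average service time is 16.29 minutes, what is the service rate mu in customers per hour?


mu = 60 / avg_service_time = 60 / 16.29 = 3.68 per hour

3.68 per hour
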